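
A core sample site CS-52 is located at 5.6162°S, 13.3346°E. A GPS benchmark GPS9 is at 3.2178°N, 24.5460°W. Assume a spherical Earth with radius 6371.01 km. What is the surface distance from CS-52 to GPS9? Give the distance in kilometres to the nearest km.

Δφ = 8.8340°,  Δλ = -37.8806°
a = sin²(Δφ/2) + cos φ₁ cos φ₂ sin²(Δλ/2) = 0.110614
c = 2·arcsin(√a) = 0.678091 rad = 38.8518°
d = R·c = 6371.01 × 0.678091 = 4320.1 km

4320 km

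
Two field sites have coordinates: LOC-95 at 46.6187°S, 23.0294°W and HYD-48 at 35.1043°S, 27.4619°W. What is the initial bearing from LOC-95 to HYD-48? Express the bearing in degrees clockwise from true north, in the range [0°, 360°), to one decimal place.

342.3°

Δλ = -4.4325°
y = sin Δλ · cos φ₂ = -0.063227
x = cos φ₁ sin φ₂ − sin φ₁ cos φ₂ cos Δλ = 0.197836
θ = atan2(y, x) = -17.7235° → 342.2765° (mod 360°)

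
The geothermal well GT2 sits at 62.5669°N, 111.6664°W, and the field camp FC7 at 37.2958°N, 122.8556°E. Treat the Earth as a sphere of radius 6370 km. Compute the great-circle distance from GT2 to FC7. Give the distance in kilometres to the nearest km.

Δφ = -25.2711°,  Δλ = -125.4780°
a = sin²(Δφ/2) + cos φ₁ cos φ₂ sin²(Δλ/2) = 0.337462
c = 2·arcsin(√a) = 1.239703 rad = 71.0298°
d = R·c = 6370 × 1.239703 = 7896.9 km

7897 km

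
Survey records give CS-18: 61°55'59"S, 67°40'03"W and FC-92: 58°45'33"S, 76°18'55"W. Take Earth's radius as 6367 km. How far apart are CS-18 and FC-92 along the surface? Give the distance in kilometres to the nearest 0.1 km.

591.2 km

CS-18: φ = -61.93306°, λ = -67.66750°
FC-92: φ = -58.75917°, λ = -76.31528°
Δφ = 3.1739°,  Δλ = -8.6478°
a = sin²(Δφ/2) + cos φ₁ cos φ₂ sin²(Δλ/2) = 0.002154
c = 2·arcsin(√a) = 0.092857 rad = 5.3203°
d = R·c = 6367 × 0.092857 = 591.2 km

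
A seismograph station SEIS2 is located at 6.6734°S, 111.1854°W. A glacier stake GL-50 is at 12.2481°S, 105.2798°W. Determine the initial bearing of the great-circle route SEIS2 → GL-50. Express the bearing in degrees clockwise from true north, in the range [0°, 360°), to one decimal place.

Δλ = 5.9056°
y = sin Δλ · cos φ₂ = 0.100548
x = cos φ₁ sin φ₂ − sin φ₁ cos φ₂ cos Δλ = -0.097746
θ = atan2(y, x) = 134.1905° → 134.1905° (mod 360°)

134.2°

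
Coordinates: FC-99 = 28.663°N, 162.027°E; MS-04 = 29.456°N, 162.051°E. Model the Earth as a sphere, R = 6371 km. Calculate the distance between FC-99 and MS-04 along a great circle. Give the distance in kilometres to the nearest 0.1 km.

88.2 km

Δφ = 0.7930°,  Δλ = 0.0240°
a = sin²(Δφ/2) + cos φ₁ cos φ₂ sin²(Δλ/2) = 0.000048
c = 2·arcsin(√a) = 0.013845 rad = 0.7933°
d = R·c = 6371 × 0.013845 = 88.2 km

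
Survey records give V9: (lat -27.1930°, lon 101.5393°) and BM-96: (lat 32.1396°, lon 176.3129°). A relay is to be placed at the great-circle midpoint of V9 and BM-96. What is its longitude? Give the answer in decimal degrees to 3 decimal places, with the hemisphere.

137.849°E

Bx = cos φ₂ cos Δλ = 0.222386,  By = cos φ₂ sin Δλ = 0.817030
φₘ = atan2(sin φ₁ + sin φ₂, √((cos φ₁ + Bx)² + By²)) = 3.11114°
λₘ = λ₁ + atan2(By, cos φ₁ + Bx) = 137.84895°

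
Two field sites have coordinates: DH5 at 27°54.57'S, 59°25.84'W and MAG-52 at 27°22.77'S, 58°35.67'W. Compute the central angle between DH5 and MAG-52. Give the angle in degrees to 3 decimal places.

0.911°

DH5: φ = -27.90950°, λ = -59.43067°
MAG-52: φ = -27.37950°, λ = -58.59450°
Δφ = 0.5300°,  Δλ = 0.8362°
a = sin²(Δφ/2) + cos φ₁ cos φ₂ sin²(Δλ/2) = 0.000063
c = 2·arcsin(√a) = 0.015896 rad = 0.9108°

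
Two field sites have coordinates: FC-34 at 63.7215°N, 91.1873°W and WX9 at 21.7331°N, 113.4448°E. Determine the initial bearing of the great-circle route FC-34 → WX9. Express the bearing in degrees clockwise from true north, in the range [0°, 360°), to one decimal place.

337.2°

Δλ = -155.3679°
y = sin Δλ · cos φ₂ = -0.387164
x = cos φ₁ sin φ₂ − sin φ₁ cos φ₂ cos Δλ = 0.921062
θ = atan2(y, x) = -22.7992° → 337.2008° (mod 360°)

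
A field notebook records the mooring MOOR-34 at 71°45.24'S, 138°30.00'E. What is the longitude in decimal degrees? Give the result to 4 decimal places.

138.5000°E

138° + 30.00′/60 = 138 + 0.50000 = 138.5000°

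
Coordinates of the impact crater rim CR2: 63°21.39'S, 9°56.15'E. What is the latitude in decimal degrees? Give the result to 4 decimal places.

63° + 21.39′/60 = 63 + 0.35650 = 63.3565°

63.3565°S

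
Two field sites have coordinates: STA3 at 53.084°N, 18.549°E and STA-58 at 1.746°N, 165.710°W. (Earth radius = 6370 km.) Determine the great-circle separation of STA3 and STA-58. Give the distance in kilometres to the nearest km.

13903 km

Δφ = -51.3380°,  Δλ = 175.7410°
a = sin²(Δφ/2) + cos φ₁ cos φ₂ sin²(Δλ/2) = 0.787173
c = 2·arcsin(√a) = 2.182602 rad = 125.0539°
d = R·c = 6370 × 2.182602 = 13903.2 km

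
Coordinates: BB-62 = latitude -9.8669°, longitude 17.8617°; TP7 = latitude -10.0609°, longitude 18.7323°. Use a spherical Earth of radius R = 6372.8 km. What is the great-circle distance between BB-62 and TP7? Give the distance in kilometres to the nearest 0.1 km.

Δφ = -0.1940°,  Δλ = 0.8706°
a = sin²(Δφ/2) + cos φ₁ cos φ₂ sin²(Δλ/2) = 0.000059
c = 2·arcsin(√a) = 0.015344 rad = 0.8791°
d = R·c = 6372.8 × 0.015344 = 97.8 km

97.8 km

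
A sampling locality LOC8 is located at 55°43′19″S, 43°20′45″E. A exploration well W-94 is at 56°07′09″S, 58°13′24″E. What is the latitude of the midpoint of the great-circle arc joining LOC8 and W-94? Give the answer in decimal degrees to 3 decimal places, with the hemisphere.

LOC8: φ = -55.72194°, λ = +43.34583°
W-94: φ = -56.11917°, λ = +58.22333°
Bx = cos φ₂ cos Δλ = 0.538779,  By = cos φ₂ sin Δλ = 0.143132
φₘ = atan2(sin φ₁ + sin φ₂, √((cos φ₁ + Bx)² + By²)) = -56.14494°
λₘ = λ₁ + atan2(By, cos φ₁ + Bx) = 50.74625°

56.145°S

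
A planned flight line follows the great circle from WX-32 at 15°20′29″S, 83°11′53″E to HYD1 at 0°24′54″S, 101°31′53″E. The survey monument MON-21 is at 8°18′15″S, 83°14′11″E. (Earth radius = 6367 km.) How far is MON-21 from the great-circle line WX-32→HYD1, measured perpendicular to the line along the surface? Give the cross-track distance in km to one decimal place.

WX-32: φ = -15.34139°, λ = +83.19806°
HYD1: φ = -0.41500°, λ = +101.53139°
MON-21: φ = -8.30417°, λ = +83.23639°
δ₁₃ = central angle WX-32→MON-21 = 0.122824 rad  (haversine)
θ₁₃ = bearing WX-32→MON-21 = 0.310°,  θ₁₂ = bearing WX-32→HYD1 = 52.181°
dₓₜ = R·arcsin(sin δ₁₃ · sin(θ₁₃ − θ₁₂)) = 6367·arcsin(0.12252·sin(-51.871°)) = -614.566 km
|dₓₜ| = 614.566 km

614.6 km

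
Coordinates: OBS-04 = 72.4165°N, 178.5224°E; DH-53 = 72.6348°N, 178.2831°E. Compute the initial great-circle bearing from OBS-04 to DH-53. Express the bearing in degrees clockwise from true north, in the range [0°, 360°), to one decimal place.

341.9°

Δλ = -0.2393°
y = sin Δλ · cos φ₂ = -0.001247
x = cos φ₁ sin φ₂ − sin φ₁ cos φ₂ cos Δλ = 0.003813
θ = atan2(y, x) = -18.1056° → 341.8944° (mod 360°)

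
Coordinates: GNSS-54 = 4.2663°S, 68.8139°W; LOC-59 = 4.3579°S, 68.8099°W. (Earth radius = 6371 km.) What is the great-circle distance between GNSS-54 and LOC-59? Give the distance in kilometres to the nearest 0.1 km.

10.2 km

Δφ = -0.0916°,  Δλ = 0.0040°
a = sin²(Δφ/2) + cos φ₁ cos φ₂ sin²(Δλ/2) = 0.000001
c = 2·arcsin(√a) = 0.001600 rad = 0.0917°
d = R·c = 6371 × 0.001600 = 10.2 km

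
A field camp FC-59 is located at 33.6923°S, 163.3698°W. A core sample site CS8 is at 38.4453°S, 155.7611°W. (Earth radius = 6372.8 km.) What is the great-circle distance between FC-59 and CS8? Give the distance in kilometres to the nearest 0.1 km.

Δφ = -4.7530°,  Δλ = 7.6087°
a = sin²(Δφ/2) + cos φ₁ cos φ₂ sin²(Δλ/2) = 0.004588
c = 2·arcsin(√a) = 0.135576 rad = 7.7679°
d = R·c = 6372.8 × 0.135576 = 864.0 km

864.0 km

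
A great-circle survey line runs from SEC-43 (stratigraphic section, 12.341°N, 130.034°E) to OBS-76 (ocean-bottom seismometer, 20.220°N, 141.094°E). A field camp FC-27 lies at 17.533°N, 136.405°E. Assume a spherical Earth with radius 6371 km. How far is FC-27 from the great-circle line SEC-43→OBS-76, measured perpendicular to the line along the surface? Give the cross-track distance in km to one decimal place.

45.1 km

δ₁₃ = central angle SEC-43→FC-27 = 0.140513 rad  (haversine)
θ₁₃ = bearing SEC-43→FC-27 = 49.070°,  θ₁₂ = bearing SEC-43→OBS-76 = 51.968°
dₓₜ = R·arcsin(sin δ₁₃ · sin(θ₁₃ − θ₁₂)) = 6371·arcsin(0.14005·sin(-2.897°)) = -45.101 km
|dₓₜ| = 45.101 km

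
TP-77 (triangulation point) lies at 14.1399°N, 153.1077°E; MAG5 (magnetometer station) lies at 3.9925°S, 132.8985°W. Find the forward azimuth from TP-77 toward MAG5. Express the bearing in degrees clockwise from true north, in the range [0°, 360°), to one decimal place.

98.0°

Δλ = 73.9938°
y = sin Δλ · cos φ₂ = 0.958899
x = cos φ₁ sin φ₂ − sin φ₁ cos φ₂ cos Δλ = -0.134714
θ = atan2(y, x) = 97.9970° → 97.9970° (mod 360°)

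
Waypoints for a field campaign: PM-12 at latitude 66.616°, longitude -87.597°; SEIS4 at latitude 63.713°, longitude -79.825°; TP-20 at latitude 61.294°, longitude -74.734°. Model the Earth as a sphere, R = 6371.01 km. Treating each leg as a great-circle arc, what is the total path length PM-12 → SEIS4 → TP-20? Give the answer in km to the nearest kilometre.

860 km

PM-12→SEIS4: c = 0.076149 rad, d = 485.14 km
SEIS4→TP-20: c = 0.058835 rad, d = 374.84 km
Total = 485.14 + 374.84 = 859.98 km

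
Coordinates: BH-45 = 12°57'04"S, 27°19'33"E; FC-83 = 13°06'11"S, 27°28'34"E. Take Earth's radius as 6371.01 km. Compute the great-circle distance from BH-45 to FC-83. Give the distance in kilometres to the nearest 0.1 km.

23.5 km

BH-45: φ = -12.95111°, λ = +27.32583°
FC-83: φ = -13.10306°, λ = +27.47611°
Δφ = -0.1519°,  Δλ = 0.1503°
a = sin²(Δφ/2) + cos φ₁ cos φ₂ sin²(Δλ/2) = 0.000003
c = 2·arcsin(√a) = 0.003683 rad = 0.2110°
d = R·c = 6371.01 × 0.003683 = 23.5 km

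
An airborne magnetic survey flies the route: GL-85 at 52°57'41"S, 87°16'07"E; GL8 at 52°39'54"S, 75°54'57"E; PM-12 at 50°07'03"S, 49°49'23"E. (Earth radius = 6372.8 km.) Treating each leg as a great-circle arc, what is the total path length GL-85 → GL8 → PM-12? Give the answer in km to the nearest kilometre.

GL-85: φ = -52.96139°, λ = +87.26861°
GL8: φ = -52.66500°, λ = +75.91583°
PM-12: φ = -50.11750°, λ = +49.82306°
GL-85→GL8: c = 0.119747 rad, d = 763.13 km
GL8→PM-12: c = 0.286006 rad, d = 1822.66 km
Total = 763.13 + 1822.66 = 2585.79 km

2586 km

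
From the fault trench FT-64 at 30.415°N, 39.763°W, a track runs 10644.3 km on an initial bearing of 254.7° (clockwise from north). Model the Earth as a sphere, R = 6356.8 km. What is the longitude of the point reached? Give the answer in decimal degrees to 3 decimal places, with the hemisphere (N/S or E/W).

127.160°W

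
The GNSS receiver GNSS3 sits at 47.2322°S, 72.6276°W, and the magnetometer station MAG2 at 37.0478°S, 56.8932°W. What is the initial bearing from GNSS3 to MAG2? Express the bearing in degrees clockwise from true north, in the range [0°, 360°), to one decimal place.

Δλ = 15.7344°
y = sin Δλ · cos φ₂ = 0.216436
x = cos φ₁ sin φ₂ − sin φ₁ cos φ₂ cos Δλ = 0.154862
θ = atan2(y, x) = 54.4160° → 54.4160° (mod 360°)

54.4°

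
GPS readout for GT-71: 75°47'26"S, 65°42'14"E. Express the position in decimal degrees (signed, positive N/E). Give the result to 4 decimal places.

-75.7906°, +65.7039°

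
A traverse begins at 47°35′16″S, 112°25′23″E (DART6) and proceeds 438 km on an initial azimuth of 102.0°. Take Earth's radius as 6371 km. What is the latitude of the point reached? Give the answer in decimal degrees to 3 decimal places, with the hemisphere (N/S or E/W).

DART6: φ = -47.58778°, λ = +112.42306°
δ = d/R = 438/6371 = 0.068749 rad
φ₂ = arcsin(sin φ₁ cos δ + cos φ₁ sin δ cos θ)
   = arcsin(-0.73831·0.99764 + 0.67446·0.06869·-0.20791) = -48.26230°
λ₂ = λ₁ + atan2(sin θ sin δ cos φ₁, cos δ − sin φ₁ sin φ₂) = 118.21599°

48.262°S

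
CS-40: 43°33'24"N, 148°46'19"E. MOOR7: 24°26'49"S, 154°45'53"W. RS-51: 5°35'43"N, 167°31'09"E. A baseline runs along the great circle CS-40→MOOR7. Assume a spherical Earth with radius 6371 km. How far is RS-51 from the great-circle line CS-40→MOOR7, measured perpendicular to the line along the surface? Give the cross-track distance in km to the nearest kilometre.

CS-40: φ = +43.55667°, λ = +148.77194°
MOOR7: φ = -24.44694°, λ = -154.76472°
RS-51: φ = +5.59528°, λ = +167.51917°
δ₁₃ = central angle CS-40→RS-51 = 0.722491 rad  (haversine)
θ₁₃ = bearing CS-40→RS-51 = 151.071°,  θ₁₂ = bearing CS-40→MOOR7 = 130.430°
dₓₜ = R·arcsin(sin δ₁₃ · sin(θ₁₃ − θ₁₂)) = 6371·arcsin(0.66126·sin(20.641°)) = 1498.901 km
|dₓₜ| = 1498.901 km

1499 km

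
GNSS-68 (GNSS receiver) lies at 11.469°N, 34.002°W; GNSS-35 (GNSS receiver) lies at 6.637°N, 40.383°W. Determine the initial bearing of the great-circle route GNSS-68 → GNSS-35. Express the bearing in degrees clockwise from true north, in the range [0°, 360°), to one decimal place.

233.1°

Δλ = -6.3810°
y = sin Δλ · cos φ₂ = -0.110395
x = cos φ₁ sin φ₂ − sin φ₁ cos φ₂ cos Δλ = -0.083011
θ = atan2(y, x) = -126.9412° → 233.0588° (mod 360°)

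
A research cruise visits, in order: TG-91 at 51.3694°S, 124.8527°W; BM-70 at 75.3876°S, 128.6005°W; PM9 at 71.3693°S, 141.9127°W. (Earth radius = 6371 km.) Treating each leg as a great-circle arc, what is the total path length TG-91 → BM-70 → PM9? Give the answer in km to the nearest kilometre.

3289 km

TG-91→BM-70: c = 0.420023 rad, d = 2675.97 km
BM-70→PM9: c = 0.096202 rad, d = 612.90 km
Total = 2675.97 + 612.90 = 3288.87 km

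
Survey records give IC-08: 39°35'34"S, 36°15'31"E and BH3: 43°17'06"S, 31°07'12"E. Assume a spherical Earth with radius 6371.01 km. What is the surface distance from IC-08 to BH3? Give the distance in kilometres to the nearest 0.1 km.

IC-08: φ = -39.59278°, λ = +36.25861°
BH3: φ = -43.28500°, λ = +31.12000°
Δφ = -3.6922°,  Δλ = -5.1386°
a = sin²(Δφ/2) + cos φ₁ cos φ₂ sin²(Δλ/2) = 0.002165
c = 2·arcsin(√a) = 0.093094 rad = 5.3339°
d = R·c = 6371.01 × 0.093094 = 593.1 km

593.1 km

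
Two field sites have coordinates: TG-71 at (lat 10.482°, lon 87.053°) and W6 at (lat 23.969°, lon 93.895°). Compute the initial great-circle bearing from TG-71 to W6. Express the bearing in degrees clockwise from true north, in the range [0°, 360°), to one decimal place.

Δλ = 6.8420°
y = sin Δλ · cos φ₂ = 0.108859
x = cos φ₁ sin φ₂ − sin φ₁ cos φ₂ cos Δλ = 0.234409
θ = atan2(y, x) = 24.9100° → 24.9100° (mod 360°)

24.9°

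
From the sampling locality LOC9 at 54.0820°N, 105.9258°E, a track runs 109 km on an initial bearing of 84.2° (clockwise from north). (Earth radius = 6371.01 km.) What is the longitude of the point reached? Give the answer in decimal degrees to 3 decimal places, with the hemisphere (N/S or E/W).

107.592°E

δ = d/R = 109/6371.01 = 0.017109 rad
φ₂ = arcsin(sin φ₁ cos δ + cos φ₁ sin δ cos θ)
   = arcsin(0.80986·0.99985 + 0.58663·0.01711·0.10106) = 54.16957°
λ₂ = λ₁ + atan2(sin θ sin δ cos φ₁, cos δ − sin φ₁ sin φ₂) = 107.59193°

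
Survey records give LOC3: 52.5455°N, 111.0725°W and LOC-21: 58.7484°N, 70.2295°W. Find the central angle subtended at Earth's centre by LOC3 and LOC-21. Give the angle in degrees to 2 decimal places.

23.46°

Δφ = 6.2029°,  Δλ = 40.8430°
a = sin²(Δφ/2) + cos φ₁ cos φ₂ sin²(Δλ/2) = 0.041338
c = 2·arcsin(√a) = 0.409491 rad = 23.4621°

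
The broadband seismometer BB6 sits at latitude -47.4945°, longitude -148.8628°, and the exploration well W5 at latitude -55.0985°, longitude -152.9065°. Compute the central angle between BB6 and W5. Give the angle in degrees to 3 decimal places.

Δφ = -7.6040°,  Δλ = -4.0437°
a = sin²(Δφ/2) + cos φ₁ cos φ₂ sin²(Δλ/2) = 0.004878
c = 2·arcsin(√a) = 0.139800 rad = 8.0099°

8.010°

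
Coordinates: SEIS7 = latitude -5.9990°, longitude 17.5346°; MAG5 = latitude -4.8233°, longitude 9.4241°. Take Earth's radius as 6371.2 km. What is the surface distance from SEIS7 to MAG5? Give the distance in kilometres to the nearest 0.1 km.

907.3 km

Δφ = 1.1757°,  Δλ = -8.1105°
a = sin²(Δφ/2) + cos φ₁ cos φ₂ sin²(Δλ/2) = 0.005061
c = 2·arcsin(√a) = 0.142407 rad = 8.1593°
d = R·c = 6371.2 × 0.142407 = 907.3 km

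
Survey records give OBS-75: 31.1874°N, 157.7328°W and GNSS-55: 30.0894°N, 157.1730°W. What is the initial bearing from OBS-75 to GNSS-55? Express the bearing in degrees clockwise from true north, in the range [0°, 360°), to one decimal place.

Δλ = 0.5598°
y = sin Δλ · cos φ₂ = 0.008454
x = cos φ₁ sin φ₂ − sin φ₁ cos φ₂ cos Δλ = -0.019141
θ = atan2(y, x) = 156.1716° → 156.1716° (mod 360°)

156.2°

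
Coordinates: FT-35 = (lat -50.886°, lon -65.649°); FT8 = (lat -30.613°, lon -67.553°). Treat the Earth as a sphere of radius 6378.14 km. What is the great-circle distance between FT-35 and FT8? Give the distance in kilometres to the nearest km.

2262 km

Δφ = 20.2730°,  Δλ = -1.9040°
a = sin²(Δφ/2) + cos φ₁ cos φ₂ sin²(Δλ/2) = 0.031124
c = 2·arcsin(√a) = 0.354695 rad = 20.3225°
d = R·c = 6378.14 × 0.354695 = 2262.3 km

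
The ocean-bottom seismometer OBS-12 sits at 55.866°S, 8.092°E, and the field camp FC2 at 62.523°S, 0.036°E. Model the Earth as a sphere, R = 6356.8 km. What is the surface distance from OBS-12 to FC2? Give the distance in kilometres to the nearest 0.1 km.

867.5 km

Δφ = -6.6570°,  Δλ = -8.0560°
a = sin²(Δφ/2) + cos φ₁ cos φ₂ sin²(Δλ/2) = 0.004649
c = 2·arcsin(√a) = 0.136466 rad = 7.8189°
d = R·c = 6356.8 × 0.136466 = 867.5 km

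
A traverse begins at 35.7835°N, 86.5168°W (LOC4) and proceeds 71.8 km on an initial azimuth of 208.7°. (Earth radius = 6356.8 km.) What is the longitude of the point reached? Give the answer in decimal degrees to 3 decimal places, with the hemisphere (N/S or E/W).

86.897°W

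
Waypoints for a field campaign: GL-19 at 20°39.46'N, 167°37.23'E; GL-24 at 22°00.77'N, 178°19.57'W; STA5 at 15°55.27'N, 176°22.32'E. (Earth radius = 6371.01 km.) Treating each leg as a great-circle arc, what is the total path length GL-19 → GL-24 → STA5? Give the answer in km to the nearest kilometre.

2340 km

GL-19: φ = +20.65767°, λ = +167.62050°
GL-24: φ = +22.01283°, λ = -178.32617°
STA5: φ = +15.92117°, λ = +176.37200°
GL-19→GL-24: c = 0.229605 rad, d = 1462.82 km
GL-24→STA5: c = 0.137665 rad, d = 877.06 km
Total = 1462.82 + 877.06 = 2339.88 km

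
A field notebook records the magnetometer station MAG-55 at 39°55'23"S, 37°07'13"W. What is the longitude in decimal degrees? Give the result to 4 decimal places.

37° + 7′/60 + 13″/3600 = 37 + 0.11667 + 0.00361 = 37.1203°

37.1203°W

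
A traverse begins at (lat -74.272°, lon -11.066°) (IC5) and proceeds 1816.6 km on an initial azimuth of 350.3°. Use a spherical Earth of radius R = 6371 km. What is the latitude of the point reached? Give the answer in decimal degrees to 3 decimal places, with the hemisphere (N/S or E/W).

58.053°S

δ = d/R = 1816.6/6371 = 0.285136 rad
φ₂ = arcsin(sin φ₁ cos δ + cos φ₁ sin δ cos θ)
   = arcsin(-0.96256·0.95962 + 0.27107·0.28129·0.98570) = -58.05277°
λ₂ = λ₁ + atan2(sin θ sin δ cos φ₁, cos δ − sin φ₁ sin φ₂) = -16.20477°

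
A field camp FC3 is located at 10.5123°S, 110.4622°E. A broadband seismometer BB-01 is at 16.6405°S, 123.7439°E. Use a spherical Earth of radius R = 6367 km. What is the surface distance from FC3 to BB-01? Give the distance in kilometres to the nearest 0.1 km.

1587.2 km

Δφ = -6.1282°,  Δλ = 13.2817°
a = sin²(Δφ/2) + cos φ₁ cos φ₂ sin²(Δλ/2) = 0.015456
c = 2·arcsin(√a) = 0.249289 rad = 14.2832°
d = R·c = 6367 × 0.249289 = 1587.2 km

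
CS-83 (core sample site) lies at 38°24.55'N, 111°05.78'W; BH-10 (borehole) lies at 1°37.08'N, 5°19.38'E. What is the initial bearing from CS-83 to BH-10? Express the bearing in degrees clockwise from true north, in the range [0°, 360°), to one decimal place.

CS-83: φ = +38.40917°, λ = -111.09633°
BH-10: φ = +1.61800°, λ = +5.32300°
Δλ = 116.4193°
y = sin Δλ · cos φ₂ = 0.895205
x = cos φ₁ sin φ₂ − sin φ₁ cos φ₂ cos Δλ = 0.298443
θ = atan2(y, x) = 71.5627° → 71.5627° (mod 360°)

71.6°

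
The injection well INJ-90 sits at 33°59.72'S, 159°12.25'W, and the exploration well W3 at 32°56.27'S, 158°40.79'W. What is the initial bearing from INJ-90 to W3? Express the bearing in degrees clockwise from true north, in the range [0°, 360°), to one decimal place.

INJ-90: φ = -33.99533°, λ = -159.20417°
W3: φ = -32.93783°, λ = -158.67983°
Δλ = 0.5243°
y = sin Δλ · cos φ₂ = 0.007680
x = cos φ₁ sin φ₂ − sin φ₁ cos φ₂ cos Δλ = 0.018436
θ = atan2(y, x) = 22.6160° → 22.6160° (mod 360°)

22.6°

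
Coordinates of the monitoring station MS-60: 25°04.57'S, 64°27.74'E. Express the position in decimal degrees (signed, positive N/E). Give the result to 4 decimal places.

lat: 25.0762° S → -25.0762°
lon: 64.4623° E → +64.4623°

-25.0762°, +64.4623°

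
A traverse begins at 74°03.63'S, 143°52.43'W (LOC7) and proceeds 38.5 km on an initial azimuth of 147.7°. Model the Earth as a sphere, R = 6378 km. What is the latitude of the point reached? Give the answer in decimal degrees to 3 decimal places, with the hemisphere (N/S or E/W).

LOC7: φ = -74.06050°, λ = -143.87383°
δ = d/R = 38.5/6378 = 0.006036 rad
φ₂ = arcsin(sin φ₁ cos δ + cos φ₁ sin δ cos θ)
   = arcsin(-0.96155·0.99998 + 0.27462·0.00604·-0.84526) = -74.35178°
λ₂ = λ₁ + atan2(sin θ sin δ cos φ₁, cos δ − sin φ₁ sin φ₂) = -143.18865°

74.352°S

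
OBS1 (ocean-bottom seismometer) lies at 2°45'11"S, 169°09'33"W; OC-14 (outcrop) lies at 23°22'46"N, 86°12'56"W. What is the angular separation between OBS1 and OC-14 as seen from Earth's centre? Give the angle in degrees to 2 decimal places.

OBS1: φ = -2.75306°, λ = -169.15917°
OC-14: φ = +23.37944°, λ = -86.21556°
Δφ = 26.1325°,  Δλ = 82.9436°
a = sin²(Δφ/2) + cos φ₁ cos φ₂ sin²(Δλ/2) = 0.453215
c = 2·arcsin(√a) = 1.477089 rad = 84.6310°

84.63°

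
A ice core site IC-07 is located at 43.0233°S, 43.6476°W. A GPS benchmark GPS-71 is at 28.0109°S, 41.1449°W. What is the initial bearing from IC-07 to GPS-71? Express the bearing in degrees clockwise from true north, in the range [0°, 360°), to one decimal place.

8.5°

Δλ = 2.5027°
y = sin Δλ · cos φ₂ = 0.038551
x = cos φ₁ sin φ₂ − sin φ₁ cos φ₂ cos Δλ = 0.258454
θ = atan2(y, x) = 8.4838° → 8.4838° (mod 360°)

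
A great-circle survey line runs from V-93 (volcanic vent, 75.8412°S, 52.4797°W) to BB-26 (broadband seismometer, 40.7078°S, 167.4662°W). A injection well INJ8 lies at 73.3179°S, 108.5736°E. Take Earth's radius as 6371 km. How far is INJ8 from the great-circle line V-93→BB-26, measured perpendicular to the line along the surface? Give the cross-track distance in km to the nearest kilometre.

3069 km

δ₁₃ = central angle V-93→INJ8 = 0.530808 rad  (haversine)
θ₁₃ = bearing V-93→INJ8 = 169.390°,  θ₁₂ = bearing V-93→BB-26 = 235.626°
dₓₜ = R·arcsin(sin δ₁₃ · sin(θ₁₃ − θ₁₂)) = 6371·arcsin(0.50623·sin(-66.236°)) = -3069.056 km
|dₓₜ| = 3069.056 km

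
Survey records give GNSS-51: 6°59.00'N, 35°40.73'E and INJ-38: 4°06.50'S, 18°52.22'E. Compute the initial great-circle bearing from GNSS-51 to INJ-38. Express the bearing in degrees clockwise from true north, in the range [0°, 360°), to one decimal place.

GNSS-51: φ = +6.98333°, λ = +35.67883°
INJ-38: φ = -4.10833°, λ = +18.87033°
Δλ = -16.8085°
y = sin Δλ · cos φ₂ = -0.288431
x = cos φ₁ sin φ₂ − sin φ₁ cos φ₂ cos Δλ = -0.187198
θ = atan2(y, x) = -122.9845° → 237.0155° (mod 360°)

237.0°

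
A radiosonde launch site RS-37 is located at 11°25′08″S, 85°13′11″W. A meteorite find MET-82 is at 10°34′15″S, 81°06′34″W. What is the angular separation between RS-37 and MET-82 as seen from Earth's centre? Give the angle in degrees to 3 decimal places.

4.123°

RS-37: φ = -11.41889°, λ = -85.21972°
MET-82: φ = -10.57083°, λ = -81.10944°
Δφ = 0.8481°,  Δλ = 4.1103°
a = sin²(Δφ/2) + cos φ₁ cos φ₂ sin²(Δλ/2) = 0.001294
c = 2·arcsin(√a) = 0.071959 rad = 4.1229°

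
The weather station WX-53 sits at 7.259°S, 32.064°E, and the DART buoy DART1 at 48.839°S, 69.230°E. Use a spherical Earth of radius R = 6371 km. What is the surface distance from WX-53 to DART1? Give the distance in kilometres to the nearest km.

5784 km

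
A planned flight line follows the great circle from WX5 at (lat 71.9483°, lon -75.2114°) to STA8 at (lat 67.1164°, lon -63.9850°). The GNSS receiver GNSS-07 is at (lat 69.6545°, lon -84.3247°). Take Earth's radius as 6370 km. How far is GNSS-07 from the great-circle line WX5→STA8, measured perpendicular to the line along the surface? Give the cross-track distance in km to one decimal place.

410.6 km

δ₁₃ = central angle WX5→GNSS-07 = 0.065757 rad  (haversine)
θ₁₃ = bearing WX5→GNSS-07 = 236.935°,  θ₁₂ = bearing WX5→STA8 = 135.544°
dₓₜ = R·arcsin(sin δ₁₃ · sin(θ₁₃ − θ₁₂)) = 6370·arcsin(0.06571·sin(101.390°)) = 410.612 km
|dₓₜ| = 410.612 km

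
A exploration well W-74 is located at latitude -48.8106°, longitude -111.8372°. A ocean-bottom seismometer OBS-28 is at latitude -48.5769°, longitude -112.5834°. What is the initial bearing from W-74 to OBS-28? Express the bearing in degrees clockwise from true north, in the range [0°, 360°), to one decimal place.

295.1°

Δλ = -0.7462°
y = sin Δλ · cos φ₂ = -0.008616
x = cos φ₁ sin φ₂ − sin φ₁ cos φ₂ cos Δλ = 0.004037
θ = atan2(y, x) = -64.8979° → 295.1021° (mod 360°)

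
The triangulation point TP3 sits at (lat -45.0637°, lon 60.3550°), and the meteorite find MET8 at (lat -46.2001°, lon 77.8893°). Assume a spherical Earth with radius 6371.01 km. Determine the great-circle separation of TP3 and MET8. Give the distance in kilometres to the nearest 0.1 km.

Δφ = -1.1364°,  Δλ = 17.5343°
a = sin²(Δφ/2) + cos φ₁ cos φ₂ sin²(Δλ/2) = 0.011456
c = 2·arcsin(√a) = 0.214473 rad = 12.2884°
d = R·c = 6371.01 × 0.214473 = 1366.4 km

1366.4 km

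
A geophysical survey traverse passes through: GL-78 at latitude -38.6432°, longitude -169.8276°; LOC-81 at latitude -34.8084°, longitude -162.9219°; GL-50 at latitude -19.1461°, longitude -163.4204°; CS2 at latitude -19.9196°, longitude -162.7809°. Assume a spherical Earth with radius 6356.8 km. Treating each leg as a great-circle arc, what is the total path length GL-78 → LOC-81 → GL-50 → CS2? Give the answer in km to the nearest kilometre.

GL-78→LOC-81: c = 0.117467 rad, d = 746.71 km
LOC-81→GL-50: c = 0.273467 rad, d = 1738.38 km
GL-50→CS2: c = 0.017114 rad, d = 108.79 km
Total = 746.71 + 1738.38 + 108.79 = 2593.88 km

2594 km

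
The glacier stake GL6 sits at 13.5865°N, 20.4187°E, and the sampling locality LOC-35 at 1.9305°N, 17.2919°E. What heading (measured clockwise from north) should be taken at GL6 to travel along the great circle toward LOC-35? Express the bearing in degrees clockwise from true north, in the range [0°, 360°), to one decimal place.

Δλ = -3.1268°
y = sin Δλ · cos φ₂ = -0.054515
x = cos φ₁ sin φ₂ − sin φ₁ cos φ₂ cos Δλ = -0.201686
θ = atan2(y, x) = -164.8746° → 195.1254° (mod 360°)

195.1°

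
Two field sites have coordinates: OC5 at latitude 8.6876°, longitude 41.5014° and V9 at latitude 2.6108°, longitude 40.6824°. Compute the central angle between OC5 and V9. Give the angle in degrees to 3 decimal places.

6.131°

Δφ = -6.0768°,  Δλ = -0.8190°
a = sin²(Δφ/2) + cos φ₁ cos φ₂ sin²(Δλ/2) = 0.002860
c = 2·arcsin(√a) = 0.107009 rad = 6.1312°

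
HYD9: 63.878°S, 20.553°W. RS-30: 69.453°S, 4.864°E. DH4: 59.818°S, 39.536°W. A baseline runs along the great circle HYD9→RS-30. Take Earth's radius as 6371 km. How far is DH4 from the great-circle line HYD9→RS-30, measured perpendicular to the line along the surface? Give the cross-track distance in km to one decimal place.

449.1 km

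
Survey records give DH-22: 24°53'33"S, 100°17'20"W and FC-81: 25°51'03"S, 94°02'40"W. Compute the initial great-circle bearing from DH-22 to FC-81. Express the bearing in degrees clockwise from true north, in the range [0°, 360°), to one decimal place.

DH-22: φ = -24.89250°, λ = -100.28889°
FC-81: φ = -25.85083°, λ = -94.04444°
Δλ = 6.2444°
y = sin Δλ · cos φ₂ = 0.097886
x = cos φ₁ sin φ₂ − sin φ₁ cos φ₂ cos Δλ = -0.018973
θ = atan2(y, x) = 100.9693° → 100.9693° (mod 360°)

101.0°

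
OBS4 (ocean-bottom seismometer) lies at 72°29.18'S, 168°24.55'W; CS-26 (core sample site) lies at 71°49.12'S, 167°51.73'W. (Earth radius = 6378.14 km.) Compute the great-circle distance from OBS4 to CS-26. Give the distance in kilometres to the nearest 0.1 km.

76.6 km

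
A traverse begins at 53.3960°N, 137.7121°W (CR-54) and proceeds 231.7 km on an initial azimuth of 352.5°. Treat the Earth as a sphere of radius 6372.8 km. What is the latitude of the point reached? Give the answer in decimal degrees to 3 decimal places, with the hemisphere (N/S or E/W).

55.460°N

δ = d/R = 231.7/6372.8 = 0.036358 rad
φ₂ = arcsin(sin φ₁ cos δ + cos φ₁ sin δ cos θ)
   = arcsin(0.80278·0.99934 + 0.59628·0.03635·0.99144) = 55.46040°
λ₂ = λ₁ + atan2(sin θ sin δ cos φ₁, cos δ − sin φ₁ sin φ₂) = -138.19157°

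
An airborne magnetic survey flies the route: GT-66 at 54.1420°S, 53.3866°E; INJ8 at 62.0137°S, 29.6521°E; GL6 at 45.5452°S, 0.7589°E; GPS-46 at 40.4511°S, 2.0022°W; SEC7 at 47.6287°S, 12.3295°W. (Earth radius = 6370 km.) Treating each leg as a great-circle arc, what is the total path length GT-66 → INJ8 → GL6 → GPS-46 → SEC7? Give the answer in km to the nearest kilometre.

5985 km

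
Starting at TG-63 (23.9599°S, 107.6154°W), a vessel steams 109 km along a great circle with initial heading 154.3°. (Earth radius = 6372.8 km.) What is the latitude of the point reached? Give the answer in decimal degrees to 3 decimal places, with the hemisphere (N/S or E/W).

24.842°S

δ = d/R = 109/6372.8 = 0.017104 rad
φ₂ = arcsin(sin φ₁ cos δ + cos φ₁ sin δ cos θ)
   = arcsin(-0.40610·0.99985 + 0.91383·0.01710·-0.90108) = -24.84223°
λ₂ = λ₁ + atan2(sin θ sin δ cos φ₁, cos δ − sin φ₁ sin φ₂) = -107.14710°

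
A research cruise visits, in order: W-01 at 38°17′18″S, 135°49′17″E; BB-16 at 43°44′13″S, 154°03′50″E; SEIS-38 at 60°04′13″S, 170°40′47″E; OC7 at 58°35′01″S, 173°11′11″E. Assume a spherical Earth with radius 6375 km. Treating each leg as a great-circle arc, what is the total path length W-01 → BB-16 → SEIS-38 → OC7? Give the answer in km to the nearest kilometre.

3993 km

W-01: φ = -38.28833°, λ = +135.82139°
BB-16: φ = -43.73694°, λ = +154.06389°
SEIS-38: φ = -60.07028°, λ = +170.67972°
OC7: φ = -58.58361°, λ = +173.18639°
W-01→BB-16: c = 0.257699 rad, d = 1642.83 km
BB-16→SEIS-38: c = 0.334456 rad, d = 2132.16 km
SEIS-38→OC7: c = 0.034220 rad, d = 218.16 km
Total = 1642.83 + 2132.16 + 218.16 = 3993.15 km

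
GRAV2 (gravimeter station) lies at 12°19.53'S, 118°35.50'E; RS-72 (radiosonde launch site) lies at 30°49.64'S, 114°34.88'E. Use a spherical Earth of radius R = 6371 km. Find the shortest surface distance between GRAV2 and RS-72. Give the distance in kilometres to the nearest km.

2098 km

GRAV2: φ = -12.32550°, λ = +118.59167°
RS-72: φ = -30.82733°, λ = +114.58133°
Δφ = -18.5018°,  Δλ = -4.0103°
a = sin²(Δφ/2) + cos φ₁ cos φ₂ sin²(Δλ/2) = 0.026870
c = 2·arcsin(√a) = 0.329330 rad = 18.8692°
d = R·c = 6371 × 0.329330 = 2098.2 km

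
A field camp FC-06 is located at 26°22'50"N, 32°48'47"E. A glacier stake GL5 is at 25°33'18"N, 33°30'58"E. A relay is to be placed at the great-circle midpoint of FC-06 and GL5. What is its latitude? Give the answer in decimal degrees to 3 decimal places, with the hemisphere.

FC-06: φ = +26.38056°, λ = +32.81306°
GL5: φ = +25.55500°, λ = +33.51611°
Bx = cos φ₂ cos Δλ = 0.902104,  By = cos φ₂ sin Δλ = 0.011070
φₘ = atan2(sin φ₁ + sin φ₂, √((cos φ₁ + Bx)² + By²)) = 25.96820°
λₘ = λ₁ + atan2(By, cos φ₁ + Bx) = 33.16582°

25.968°N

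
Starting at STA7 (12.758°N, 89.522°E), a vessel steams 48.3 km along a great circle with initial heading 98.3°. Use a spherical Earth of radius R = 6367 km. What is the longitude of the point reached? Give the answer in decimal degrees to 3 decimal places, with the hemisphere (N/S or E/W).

89.963°E

δ = d/R = 48.3/6367 = 0.007586 rad
φ₂ = arcsin(sin φ₁ cos δ + cos φ₁ sin δ cos θ)
   = arcsin(0.22083·0.99997 + 0.97531·0.00759·-0.14436) = 12.69489°
λ₂ = λ₁ + atan2(sin θ sin δ cos φ₁, cos δ − sin φ₁ sin φ₂) = 89.96287°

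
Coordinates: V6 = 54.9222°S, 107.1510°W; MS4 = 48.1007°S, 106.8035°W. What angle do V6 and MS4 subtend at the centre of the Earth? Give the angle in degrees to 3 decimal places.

6.825°

Δφ = 6.8215°,  Δλ = 0.3475°
a = sin²(Δφ/2) + cos φ₁ cos φ₂ sin²(Δλ/2) = 0.003543
c = 2·arcsin(√a) = 0.119117 rad = 6.8249°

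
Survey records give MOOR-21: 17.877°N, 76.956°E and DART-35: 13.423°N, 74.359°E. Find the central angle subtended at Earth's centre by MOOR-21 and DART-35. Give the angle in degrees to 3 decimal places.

Δφ = -4.4540°,  Δλ = -2.5970°
a = sin²(Δφ/2) + cos φ₁ cos φ₂ sin²(Δλ/2) = 0.001985
c = 2·arcsin(√a) = 0.089145 rad = 5.1076°

5.108°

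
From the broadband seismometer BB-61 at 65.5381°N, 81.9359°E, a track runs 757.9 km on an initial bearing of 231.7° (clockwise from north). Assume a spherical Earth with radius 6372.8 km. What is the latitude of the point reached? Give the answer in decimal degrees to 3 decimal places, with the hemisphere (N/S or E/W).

60.851°N

δ = d/R = 757.9/6372.8 = 0.118927 rad
φ₂ = arcsin(sin φ₁ cos δ + cos φ₁ sin δ cos θ)
   = arcsin(0.91024·0.99294 + 0.41409·0.11865·-0.61978) = 60.85116°
λ₂ = λ₁ + atan2(sin θ sin δ cos φ₁, cos δ − sin φ₁ sin φ₂) = 70.91526°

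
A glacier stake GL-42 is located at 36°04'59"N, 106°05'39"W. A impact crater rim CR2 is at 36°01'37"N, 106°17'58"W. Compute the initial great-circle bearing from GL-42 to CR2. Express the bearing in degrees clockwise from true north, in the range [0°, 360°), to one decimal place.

GL-42: φ = +36.08306°, λ = -106.09417°
CR2: φ = +36.02694°, λ = -106.29944°
Δλ = -0.2053°
y = sin Δλ · cos φ₂ = -0.002898
x = cos φ₁ sin φ₂ − sin φ₁ cos φ₂ cos Δλ = -0.000976
θ = atan2(y, x) = -108.6203° → 251.3797° (mod 360°)

251.4°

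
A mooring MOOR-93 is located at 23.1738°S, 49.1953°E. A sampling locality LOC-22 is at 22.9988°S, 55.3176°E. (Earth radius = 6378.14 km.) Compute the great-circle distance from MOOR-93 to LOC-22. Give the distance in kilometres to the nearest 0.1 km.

Δφ = 0.1750°,  Δλ = 6.1223°
a = sin²(Δφ/2) + cos φ₁ cos φ₂ sin²(Δλ/2) = 0.002416
c = 2·arcsin(√a) = 0.098337 rad = 5.6343°
d = R·c = 6378.14 × 0.098337 = 627.2 km

627.2 km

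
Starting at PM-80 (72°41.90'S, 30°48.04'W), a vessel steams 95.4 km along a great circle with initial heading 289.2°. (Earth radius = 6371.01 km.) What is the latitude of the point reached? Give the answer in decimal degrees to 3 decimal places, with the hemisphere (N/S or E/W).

PM-80: φ = -72.69833°, λ = -30.80067°
δ = d/R = 95.4/6371.01 = 0.014974 rad
φ₂ = arcsin(sin φ₁ cos δ + cos φ₁ sin δ cos θ)
   = arcsin(-0.95475·0.99989 + 0.29740·0.01497·0.32887) = -72.39810°
λ₂ = λ₁ + atan2(sin θ sin δ cos φ₁, cos δ − sin φ₁ sin φ₂) = -33.48086°

72.398°S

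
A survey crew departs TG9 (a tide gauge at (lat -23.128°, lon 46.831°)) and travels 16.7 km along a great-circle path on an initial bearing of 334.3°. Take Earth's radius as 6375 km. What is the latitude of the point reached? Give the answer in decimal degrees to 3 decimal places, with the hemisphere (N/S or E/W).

22.993°S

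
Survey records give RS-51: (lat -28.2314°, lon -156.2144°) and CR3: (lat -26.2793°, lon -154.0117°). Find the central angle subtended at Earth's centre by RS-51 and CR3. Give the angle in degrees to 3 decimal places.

Δφ = 1.9521°,  Δλ = 2.2027°
a = sin²(Δφ/2) + cos φ₁ cos φ₂ sin²(Δλ/2) = 0.000582
c = 2·arcsin(√a) = 0.048255 rad = 2.7648°

2.765°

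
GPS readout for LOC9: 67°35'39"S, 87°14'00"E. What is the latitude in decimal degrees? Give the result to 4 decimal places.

67° + 35′/60 + 39″/3600 = 67 + 0.58333 + 0.01083 = 67.5942°

67.5942°S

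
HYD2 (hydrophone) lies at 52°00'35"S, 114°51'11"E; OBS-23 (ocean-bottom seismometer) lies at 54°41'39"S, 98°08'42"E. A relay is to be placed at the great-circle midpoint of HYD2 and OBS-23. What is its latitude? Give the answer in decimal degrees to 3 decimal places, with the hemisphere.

53.644°S

HYD2: φ = -52.00972°, λ = +114.85306°
OBS-23: φ = -54.69417°, λ = +98.14500°
Bx = cos φ₂ cos Δλ = 0.553541,  By = cos φ₂ sin Δλ = -0.166155
φₘ = atan2(sin φ₁ + sin φ₂, √((cos φ₁ + Bx)² + By²)) = -53.64390°
λₘ = λ₁ + atan2(By, cos φ₁ + Bx) = 106.76401°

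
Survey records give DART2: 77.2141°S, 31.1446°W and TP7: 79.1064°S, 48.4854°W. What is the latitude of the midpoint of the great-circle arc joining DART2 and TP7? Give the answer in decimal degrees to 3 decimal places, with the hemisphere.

Bx = cos φ₂ cos Δλ = 0.180396,  By = cos φ₂ sin Δλ = -0.056328
φₘ = atan2(sin φ₁ + sin φ₂, √((cos φ₁ + Bx)² + By²)) = -78.29098°
λₘ = λ₁ + atan2(By, cos φ₁ + Bx) = -39.12672°

78.291°S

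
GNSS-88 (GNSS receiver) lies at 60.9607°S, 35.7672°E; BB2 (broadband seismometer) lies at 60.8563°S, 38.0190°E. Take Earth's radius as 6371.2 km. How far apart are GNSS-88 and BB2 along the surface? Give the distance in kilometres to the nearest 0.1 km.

122.3 km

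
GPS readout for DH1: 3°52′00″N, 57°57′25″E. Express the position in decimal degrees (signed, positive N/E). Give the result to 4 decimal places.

+3.8667°, +57.9569°

lat: 3.8667° N → +3.8667°
lon: 57.9569° E → +57.9569°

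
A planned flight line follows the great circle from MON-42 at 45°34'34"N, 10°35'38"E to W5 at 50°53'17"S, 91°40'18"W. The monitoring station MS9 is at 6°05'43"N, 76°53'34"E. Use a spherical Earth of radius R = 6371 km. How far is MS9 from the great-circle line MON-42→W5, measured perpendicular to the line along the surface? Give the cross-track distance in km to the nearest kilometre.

4991 km

MON-42: φ = +45.57611°, λ = +10.59389°
W5: φ = -50.88806°, λ = -91.67167°
MS9: φ = +6.09528°, λ = +76.89278°
δ₁₃ = central angle MON-42→MS9 = 1.207237 rad  (haversine)
θ₁₃ = bearing MON-42→MS9 = 103.056°,  θ₁₂ = bearing MON-42→W5 = 234.029°
dₓₜ = R·arcsin(sin δ₁₃ · sin(θ₁₃ − θ₁₂)) = 6371·arcsin(0.93464·sin(-130.973°)) = -4990.815 km
|dₓₜ| = 4990.815 km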